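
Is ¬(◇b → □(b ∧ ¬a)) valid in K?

Tableau for the negation ◇b → □(b ∧ ¬a):
1. ◇b → □(b ∧ ¬a), 0
2. □(b ∧ ¬a), 0   [→-rule on 1 (branches; this branch)]
The negation has an open branch (countermodel exists).

Not valid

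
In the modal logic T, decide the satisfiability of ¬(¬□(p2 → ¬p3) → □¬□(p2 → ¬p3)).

Satisfiable (open branch found)

1. ¬(¬□(p2 → ¬p3) → □¬□(p2 → ¬p3)), u
2. ¬□(p2 → ¬p3), u   [¬→-rule on 1]
3. ¬□¬□(p2 → ¬p3), u   [¬→-rule on 1]
4. ¬(p2 → ¬p3), v   [¬□-rule on 2: fresh world v, uRv]
5. p2, v   [¬→-rule on 4]
6. p3, v   [¬→-rule on 4]
7. □(p2 → ¬p3), w   [¬□-rule on 3: fresh world w, uRw]
8. p2 → ¬p3, w   [□-rule on 7 via wRw]
9. ¬p3, w   [→-rule on 8 (branches; this branch)]
Accessibility: uRu, uRv, uRw, vRv, wRw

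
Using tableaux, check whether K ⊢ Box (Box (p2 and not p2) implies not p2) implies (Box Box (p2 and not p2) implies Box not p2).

Valid in K

Tableau for the negation not (Box (Box (p2 and not p2) implies not p2) implies (Box Box (p2 and not p2) implies Box not p2)):
1. not (Box (Box (p2 and not p2) implies not p2) implies (Box Box (p2 and not p2) implies Box not p2)), u
2. Box (Box (p2 and not p2) implies not p2), u
3. not (Box Box (p2 and not p2) implies Box not p2), u
4. Box Box (p2 and not p2), u
5. not Box not p2, u
6. p2, v
7. Box (p2 and not p2) implies not p2, v
8. Box (p2 and not p2), v
9. not Box (p2 and not p2), v
10. not (p2 and not p2), w
11. p2 and not p2, w
12. p2, w
13. not p2, w
Accessibility: uRv, vRw
Branch closes: p2 and not p2 both at w.
Every branch of the negation's tableau closes; the branch above is one of them.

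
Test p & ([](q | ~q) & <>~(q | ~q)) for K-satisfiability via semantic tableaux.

Unsatisfiable (every branch closes)

1. p & ([](q | ~q) & <>~(q | ~q)), w0
2. p, w0
3. [](q | ~q) & <>~(q | ~q), w0
4. [](q | ~q), w0
5. <>~(q | ~q), w0
6. ~(q | ~q), w1
7. ~q, w1
8. q, w1
Accessibility: w0Rw1
Branch closes: q and ~q both at w1.
(One branch shown.) All branches close.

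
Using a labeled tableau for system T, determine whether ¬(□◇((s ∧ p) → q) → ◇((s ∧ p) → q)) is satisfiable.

Unsatisfiable

1. ¬(□◇((s ∧ p) → q) → ◇((s ∧ p) → q)), u
2. □◇((s ∧ p) → q), u   [¬→-rule on 1]
3. ¬◇((s ∧ p) → q), u   [¬→-rule on 1]
4. ◇((s ∧ p) → q), u   [□-rule on 2 via uRu]
5. ¬((s ∧ p) → q), u   [¬◇-rule on 3 via uRu]
6. s ∧ p, u   [¬→-rule on 5]
7. ¬q, u   [¬→-rule on 5]
8. s, u   [∧-rule on 6]
9. p, u   [∧-rule on 6]
10. (s ∧ p) → q, v   [◇-rule on 4: fresh world v, uRv]
11. ◇((s ∧ p) → q), v   [□-rule on 2 via uRv]
12. ¬((s ∧ p) → q), v   [¬◇-rule on 3 via uRv]
13. s ∧ p, v   [¬→-rule on 12]
14. ¬q, v   [¬→-rule on 12]
15. s, v   [∧-rule on 13]
16. p, v   [∧-rule on 13]
17. ¬(s ∧ p), v   [→-rule on 10 (branches; this branch)]
18. ¬p, v   [¬∧-rule on 17 (branches; this branch)]
Accessibility: uRu, uRv, vRv
Branch closes: p and ¬p both at v.
All branches of the tableau close; one closing branch shown above.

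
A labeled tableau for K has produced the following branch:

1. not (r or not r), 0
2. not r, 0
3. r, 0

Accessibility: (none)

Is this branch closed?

Closed

Both r and not r appear at 0.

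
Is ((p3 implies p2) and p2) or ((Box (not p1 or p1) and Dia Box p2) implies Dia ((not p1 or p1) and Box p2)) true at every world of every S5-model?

Valid in S5

Tableau for the negation not (((p3 implies p2) and p2) or ((Box (not p1 or p1) and Dia Box p2) implies Dia ((not p1 or p1) and Box p2))):
1. not (((p3 implies p2) and p2) or ((Box (not p1 or p1) and Dia Box p2) implies Dia ((not p1 or p1) and Box p2))), w0
2. not ((p3 implies p2) and p2), w0   [neg-or-rule on 1]
3. not ((Box (not p1 or p1) and Dia Box p2) implies Dia ((not p1 or p1) and Box p2)), w0   [neg-or-rule on 1]
4. Box (not p1 or p1) and Dia Box p2, w0   [neg-implies-rule on 3]
5. not Dia ((not p1 or p1) and Box p2), w0   [neg-implies-rule on 3]
6. Box (not p1 or p1), w0   [and-rule on 4]
7. Dia Box p2, w0   [and-rule on 4]
8. not ((not p1 or p1) and Box p2), w0   [neg-Dia-rule on 5 via w0Rw0]
9. not p1 or p1, w0   [Box-rule on 6 via w0Rw0]
10. not (p3 implies p2), w0   [neg-and-rule on 2 (branches; this branch)]
11. p3, w0   [neg-implies-rule on 10]
12. not p2, w0   [neg-implies-rule on 10]
13. not Box p2, w0   [neg-and-rule on 8 (branches; this branch)]
14. p1, w0   [or-rule on 9 (branches; this branch)]
15. Box p2, w1   [Dia-rule on 7: fresh world w1, w0Rw1]
16. not ((not p1 or p1) and Box p2), w1   [neg-Dia-rule on 5 via w0Rw1]
17. not p1 or p1, w1   [Box-rule on 6 via w0Rw1]
18. p2, w0   [Box-rule on 15 via w1Rw0]
Accessibility: w0Rw0, w0Rw1, w1Rw0, w1Rw1
Branch closes: p2 and not p2 both at w0.
All branches of the negation close; one closing branch shown above.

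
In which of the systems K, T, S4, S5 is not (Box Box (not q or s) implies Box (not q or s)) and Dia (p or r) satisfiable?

K-tableau for the formula:
1. not (Box Box (not q or s) implies Box (not q or s)) and Dia (p or r), u
2. not (Box Box (not q or s) implies Box (not q or s)), u
3. Dia (p or r), u
4. Box Box (not q or s), u
5. not Box (not q or s), u
6. p or r, v
7. Box (not q or s), v
8. r, v
9. not (not q or s), w
10. q, w
11. not s, w
12. Box (not q or s), w
Accessibility: uRv, uRw
Complete open branch: satisfiable in K.
T-tableau for the formula:
1. not (Box Box (not q or s) implies Box (not q or s)) and Dia (p or r), u
2. not (Box Box (not q or s) implies Box (not q or s)), u
3. Dia (p or r), u
4. Box Box (not q or s), u
5. not Box (not q or s), u
6. Box (not q or s), u
7. not q or s, u
8. s, u
9. p or r, v
10. Box (not q or s), v
11. not q or s, v
12. r, v
13. s, v
14. not (not q or s), w
15. q, w
16. not s, w
17. Box (not q or s), w
18. not q or s, w
19. s, w
Accessibility: uRu, uRv, uRw, vRv, wRw
Branch closes: s and not s both at w.
Every branch closes (one shown): unsatisfiable in T, hence also in S4, S5 (every S4/S5-frame is a T-frame).

K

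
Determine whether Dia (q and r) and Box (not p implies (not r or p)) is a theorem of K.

Tableau for the negation not (Dia (q and r) and Box (not p implies (not r or p))):
1. not (Dia (q and r) and Box (not p implies (not r or p))), w0
2. not Box (not p implies (not r or p)), w0   [neg-and-rule on 1 (branches; this branch)]
3. not (not p implies (not r or p)), w1   [neg-Box-rule on 2: fresh world w1, w0Rw1]
4. not p, w1   [neg-implies-rule on 3]
5. not (not r or p), w1   [neg-implies-rule on 3]
6. r, w1   [neg-or-rule on 5]
Accessibility: w0Rw1
The negation has an open branch (countermodel exists).

Invalid (countermodel exists)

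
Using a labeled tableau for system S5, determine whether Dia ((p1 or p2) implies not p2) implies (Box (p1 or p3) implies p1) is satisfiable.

Satisfiable

1. Dia ((p1 or p2) implies not p2) implies (Box (p1 or p3) implies p1), u
2. Box (p1 or p3) implies p1, u   [implies-rule on 1 (branches; this branch)]
3. p1, u   [implies-rule on 2 (branches; this branch)]
Accessibility: uRu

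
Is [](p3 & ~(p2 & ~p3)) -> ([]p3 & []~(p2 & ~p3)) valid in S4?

Valid in S4

Tableau for the negation ~([](p3 & ~(p2 & ~p3)) -> ([]p3 & []~(p2 & ~p3))):
1. ~([](p3 & ~(p2 & ~p3)) -> ([]p3 & []~(p2 & ~p3))), 0
2. [](p3 & ~(p2 & ~p3)), 0
3. ~([]p3 & []~(p2 & ~p3)), 0
4. p3 & ~(p2 & ~p3), 0
5. p3, 0
6. ~(p2 & ~p3), 0
7. ~[]~(p2 & ~p3), 0
8. p2 & ~p3, 1
9. p2, 1
10. ~p3, 1
11. p3 & ~(p2 & ~p3), 1
12. p3, 1
13. ~(p2 & ~p3), 1
Accessibility: 0R0, 0R1, 1R1
Branch closes: p3 and ~p3 both at 1.
Every branch of the negation's tableau closes; the branch above is one of them.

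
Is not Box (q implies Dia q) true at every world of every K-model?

No, not valid

Tableau for the negation Box (q implies Dia q):
1. Box (q implies Dia q), w0
The negation has an open branch (countermodel exists).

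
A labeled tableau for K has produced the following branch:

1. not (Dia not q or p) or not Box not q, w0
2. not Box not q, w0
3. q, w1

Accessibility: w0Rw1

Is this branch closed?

Open

No atom appears with both signs at the same world.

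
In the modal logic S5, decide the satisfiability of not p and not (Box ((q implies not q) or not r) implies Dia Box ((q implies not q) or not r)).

1. not p and not (Box ((q implies not q) or not r) implies Dia Box ((q implies not q) or not r)), 0
2. not p, 0   [and-rule on 1]
3. not (Box ((q implies not q) or not r) implies Dia Box ((q implies not q) or not r)), 0   [and-rule on 1]
4. Box ((q implies not q) or not r), 0   [neg-implies-rule on 3]
5. not Dia Box ((q implies not q) or not r), 0   [neg-implies-rule on 3]
6. (q implies not q) or not r, 0   [Box-rule on 4 via 0R0]
7. not Box ((q implies not q) or not r), 0   [neg-Dia-rule on 5 via 0R0]
8. q implies not q, 0   [or-rule on 6 (branches; this branch)]
9. not q, 0   [implies-rule on 8 (branches; this branch)]
10. not ((q implies not q) or not r), 1   [neg-Box-rule on 7: fresh world 1, 0R1]
11. not (q implies not q), 1   [neg-or-rule on 10]
12. r, 1   [neg-or-rule on 10]
13. q, 1   [neg-implies-rule on 11]
14. (q implies not q) or not r, 1   [Box-rule on 4 via 0R1]
15. not Box ((q implies not q) or not r), 1   [neg-Dia-rule on 5 via 0R1]
16. q implies not q, 1   [or-rule on 14 (branches; this branch)]
17. not q, 1   [implies-rule on 16 (branches; this branch)]
Accessibility: 0R0, 0R1, 1R0, 1R1
Branch closes: q and not q both at 1.
All branches of the tableau close; one closing branch shown above.

Unsatisfiable (every branch closes)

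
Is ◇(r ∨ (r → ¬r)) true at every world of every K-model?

Tableau for the negation ¬◇(r ∨ (r → ¬r)):
1. ¬◇(r ∨ (r → ¬r)), w0
The negation has an open branch (countermodel exists).

No, not valid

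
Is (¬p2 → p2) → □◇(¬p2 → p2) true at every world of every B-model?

Tableau for the negation ¬((¬p2 → p2) → □◇(¬p2 → p2)):
1. ¬((¬p2 → p2) → □◇(¬p2 → p2)), w0
2. ¬p2 → p2, w0   [¬→-rule on 1]
3. ¬□◇(¬p2 → p2), w0   [¬→-rule on 1]
4. p2, w0   [→-rule on 2 (branches; this branch)]
5. ¬◇(¬p2 → p2), w1   [¬□-rule on 3: fresh world w1, w0Rw1]
6. ¬(¬p2 → p2), w0   [¬◇-rule on 5 via w1Rw0]
7. ¬p2, w0   [¬→-rule on 6]
Accessibility: w0Rw0, w0Rw1, w1Rw0, w1Rw1
Branch closes: p2 and ¬p2 both at w0.
All branches of the negation close; one closing branch shown above.

Valid in B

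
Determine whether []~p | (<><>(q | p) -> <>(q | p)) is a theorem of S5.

Yes, valid

Tableau for the negation ~([]~p | (<><>(q | p) -> <>(q | p))):
1. ~([]~p | (<><>(q | p) -> <>(q | p))), w0
2. ~[]~p, w0
3. ~(<><>(q | p) -> <>(q | p)), w0
4. <><>(q | p), w0
5. ~<>(q | p), w0
6. ~(q | p), w0
7. ~q, w0
8. ~p, w0
9. p, w1
10. ~(q | p), w1
11. ~q, w1
12. ~p, w1
Accessibility: w0Rw0, w0Rw1, w1Rw0, w1Rw1
Branch closes: p and ~p both at w1.
All branches of the negation close; one closing branch shown above.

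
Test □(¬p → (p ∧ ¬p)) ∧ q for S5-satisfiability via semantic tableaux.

1. □(¬p → (p ∧ ¬p)) ∧ q, w0
2. □(¬p → (p ∧ ¬p)), w0   [∧-rule on 1]
3. q, w0   [∧-rule on 1]
4. ¬p → (p ∧ ¬p), w0   [□-rule on 2 via w0Rw0]
5. p, w0   [→-rule on 4 (branches; this branch)]
Accessibility: w0Rw0

Yes, satisfiable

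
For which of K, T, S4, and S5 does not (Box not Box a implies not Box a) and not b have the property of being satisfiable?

K

T-tableau for the formula:
1. not (Box not Box a implies not Box a) and not b, u
2. not (Box not Box a implies not Box a), u
3. not b, u
4. Box not Box a, u
5. Box a, u
6. not Box a, u
7. a, u
8. not a, v
9. not Box a, v
10. a, v
Accessibility: uRu, uRv, vRv
Branch closes: a and not a both at v.
Every branch closes (one shown): unsatisfiable in T, hence also in S4, S5 (every S4/S5-frame is a T-frame).
K-tableau for the formula:
1. not (Box not Box a implies not Box a) and not b, u
2. not (Box not Box a implies not Box a), u
3. not b, u
4. Box not Box a, u
5. Box a, u
Complete open branch: satisfiable in K.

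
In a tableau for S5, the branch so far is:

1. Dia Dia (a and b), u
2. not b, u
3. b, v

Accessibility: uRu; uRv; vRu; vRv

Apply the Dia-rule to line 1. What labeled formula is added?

a fresh world w with uRw, and Dia (a and b) at w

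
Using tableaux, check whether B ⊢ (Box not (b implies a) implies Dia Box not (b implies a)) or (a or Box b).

Valid

Tableau for the negation not ((Box not (b implies a) implies Dia Box not (b implies a)) or (a or Box b)):
1. not ((Box not (b implies a) implies Dia Box not (b implies a)) or (a or Box b)), 0
2. not (Box not (b implies a) implies Dia Box not (b implies a)), 0   [neg-or-rule on 1]
3. not (a or Box b), 0   [neg-or-rule on 1]
4. Box not (b implies a), 0   [neg-implies-rule on 2]
5. not Dia Box not (b implies a), 0   [neg-implies-rule on 2]
6. not a, 0   [neg-or-rule on 3]
7. not Box b, 0   [neg-or-rule on 3]
8. not (b implies a), 0   [Box-rule on 4 via 0R0]
9. b, 0   [neg-implies-rule on 8]
10. not Box not (b implies a), 0   [neg-Dia-rule on 5 via 0R0]
11. not b, 1   [neg-Box-rule on 7: fresh world 1, 0R1]
12. not (b implies a), 1   [Box-rule on 4 via 0R1]
13. b, 1   [neg-implies-rule on 12]
14. not a, 1   [neg-implies-rule on 12]
Accessibility: 0R0, 0R1, 1R0, 1R1
Branch closes: b and not b both at 1.
Every branch of the negation's tableau closes; the branch above is one of them.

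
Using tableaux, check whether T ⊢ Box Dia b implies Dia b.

Yes, valid

Tableau for the negation not (Box Dia b implies Dia b):
1. not (Box Dia b implies Dia b), w0
2. Box Dia b, w0
3. not Dia b, w0
4. Dia b, w0
5. not b, w0
6. b, w1
7. Dia b, w1
8. not b, w1
Accessibility: w0Rw0, w0Rw1, w1Rw1
Branch closes: b and not b both at w1.
All branches of the negation close; one closing branch shown above.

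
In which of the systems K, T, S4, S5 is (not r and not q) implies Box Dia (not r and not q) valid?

S4-tableau for the negation not ((not r and not q) implies Box Dia (not r and not q)):
1. not ((not r and not q) implies Box Dia (not r and not q)), w0
2. not r and not q, w0
3. not Box Dia (not r and not q), w0
4. not r, w0
5. not q, w0
6. not Dia (not r and not q), w1
7. not (not r and not q), w1
8. q, w1
Accessibility: w0Rw0, w0Rw1, w1Rw1
Complete open branch: countermodel on an S4-frame, so not valid in S4, nor in K, T (the same frame is also a K-frame and a T-frame).
S5-tableau for the negation not ((not r and not q) implies Box Dia (not r and not q)):
1. not ((not r and not q) implies Box Dia (not r and not q)), w0
2. not r and not q, w0
3. not Box Dia (not r and not q), w0
4. not r, w0
5. not q, w0
6. not Dia (not r and not q), w1
7. not (not r and not q), w0
8. not (not r and not q), w1
9. q, w0
Accessibility: w0Rw0, w0Rw1, w1Rw0, w1Rw1
Branch closes: q and not q both at w0.
Every branch closes (one shown): valid in S5.

S5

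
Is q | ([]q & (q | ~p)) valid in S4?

Tableau for the negation ~(q | ([]q & (q | ~p))):
1. ~(q | ([]q & (q | ~p))), 0
2. ~q, 0
3. ~([]q & (q | ~p)), 0
4. ~(q | ~p), 0
5. p, 0
Accessibility: 0R0
The negation has an open branch (countermodel exists).

Not valid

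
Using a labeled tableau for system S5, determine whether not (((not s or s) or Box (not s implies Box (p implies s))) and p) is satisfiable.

1. not (((not s or s) or Box (not s implies Box (p implies s))) and p), w0
2. not p, w0
Accessibility: w0Rw0

Satisfiable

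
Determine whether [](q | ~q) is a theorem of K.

Yes, valid

Tableau for the negation ~[](q | ~q):
1. ~[](q | ~q), w0
2. ~(q | ~q), w1
3. ~q, w1
4. q, w1
Accessibility: w0Rw1
Branch closes: q and ~q both at w1.
All branches of the negation close; one closing branch shown above.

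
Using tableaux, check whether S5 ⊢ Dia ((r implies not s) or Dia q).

Invalid (countermodel exists)

Tableau for the negation not Dia ((r implies not s) or Dia q):
1. not Dia ((r implies not s) or Dia q), u
2. not ((r implies not s) or Dia q), u
3. not (r implies not s), u
4. not Dia q, u
5. r, u
6. s, u
7. not q, u
Accessibility: uRu
The negation has an open branch (countermodel exists).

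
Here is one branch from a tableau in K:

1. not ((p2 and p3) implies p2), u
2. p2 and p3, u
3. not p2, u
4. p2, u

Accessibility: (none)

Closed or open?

Both p2 and not p2 appear at u.

Yes, closed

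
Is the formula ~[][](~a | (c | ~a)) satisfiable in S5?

1. ~[][](~a | (c | ~a)), u
2. ~[](~a | (c | ~a)), v
3. ~(~a | (c | ~a)), w
4. a, w
5. ~(c | ~a), w
6. ~c, w
Accessibility: uRu, uRv, uRw, vRu, vRv, vRw, wRu, wRv, wRw

Satisfiable (open branch found)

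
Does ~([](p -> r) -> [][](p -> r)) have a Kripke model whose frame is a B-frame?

1. ~([](p -> r) -> [][](p -> r)), u
2. [](p -> r), u
3. ~[][](p -> r), u
4. p -> r, u
5. r, u
6. ~[](p -> r), v
7. p -> r, v
8. r, v
9. ~(p -> r), w
10. p, w
11. ~r, w
Accessibility: uRu, uRv, vRu, vRv, vRw, wRv, wRw

Yes, satisfiable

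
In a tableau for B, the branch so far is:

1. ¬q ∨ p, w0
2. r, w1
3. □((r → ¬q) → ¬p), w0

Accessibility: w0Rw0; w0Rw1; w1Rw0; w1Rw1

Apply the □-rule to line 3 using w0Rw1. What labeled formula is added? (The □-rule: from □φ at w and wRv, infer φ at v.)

(r → ¬q) → ¬p, w1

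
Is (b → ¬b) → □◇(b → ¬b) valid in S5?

Yes, valid

Tableau for the negation ¬((b → ¬b) → □◇(b → ¬b)):
1. ¬((b → ¬b) → □◇(b → ¬b)), w0
2. b → ¬b, w0
3. ¬□◇(b → ¬b), w0
4. ¬b, w0
5. ¬◇(b → ¬b), w1
6. ¬(b → ¬b), w0
7. b, w0
Accessibility: w0Rw0, w0Rw1, w1Rw0, w1Rw1
Branch closes: b and ¬b both at w0.
All branches of the negation close; one closing branch shown above.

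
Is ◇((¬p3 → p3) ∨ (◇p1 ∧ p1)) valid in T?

Tableau for the negation ¬◇((¬p3 → p3) ∨ (◇p1 ∧ p1)):
1. ¬◇((¬p3 → p3) ∨ (◇p1 ∧ p1)), w0
2. ¬((¬p3 → p3) ∨ (◇p1 ∧ p1)), w0
3. ¬(¬p3 → p3), w0
4. ¬(◇p1 ∧ p1), w0
5. ¬p3, w0
6. ¬p1, w0
Accessibility: w0Rw0
The negation has an open branch (countermodel exists).

Not valid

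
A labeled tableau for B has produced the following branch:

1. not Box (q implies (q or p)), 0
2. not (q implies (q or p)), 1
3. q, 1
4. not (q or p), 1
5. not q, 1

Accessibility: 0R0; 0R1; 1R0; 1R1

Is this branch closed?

Both q and not q appear at 1.

Closed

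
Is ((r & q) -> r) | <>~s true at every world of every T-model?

Yes, valid

Tableau for the negation ~(((r & q) -> r) | <>~s):
1. ~(((r & q) -> r) | <>~s), 0
2. ~((r & q) -> r), 0
3. ~<>~s, 0
4. r & q, 0
5. ~r, 0
6. r, 0
7. q, 0
Accessibility: 0R0
Branch closes: r and ~r both at 0.
Every branch of the negation's tableau closes; the branch above is one of them.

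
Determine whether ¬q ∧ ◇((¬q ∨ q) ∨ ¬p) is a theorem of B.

Tableau for the negation ¬(¬q ∧ ◇((¬q ∨ q) ∨ ¬p)):
1. ¬(¬q ∧ ◇((¬q ∨ q) ∨ ¬p)), 0
2. q, 0
Accessibility: 0R0
The negation has an open branch (countermodel exists).

No, not valid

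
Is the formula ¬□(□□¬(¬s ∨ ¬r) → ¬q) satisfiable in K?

Satisfiable

1. ¬□(□□¬(¬s ∨ ¬r) → ¬q), w0
2. ¬(□□¬(¬s ∨ ¬r) → ¬q), w1   [¬□-rule on 1: fresh world w1, w0Rw1]
3. □□¬(¬s ∨ ¬r), w1   [¬→-rule on 2]
4. q, w1   [¬→-rule on 2]
Accessibility: w0Rw1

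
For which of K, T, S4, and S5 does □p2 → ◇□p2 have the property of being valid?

T, S4, S5

T-tableau for the negation ¬(□p2 → ◇□p2):
1. ¬(□p2 → ◇□p2), w0
2. □p2, w0
3. ¬◇□p2, w0
4. p2, w0
5. ¬□p2, w0
6. ¬p2, w1
7. p2, w1
Accessibility: w0Rw0, w0Rw1, w1Rw1
Branch closes: p2 and ¬p2 both at w1.
Every branch closes (one shown): valid in T, hence also in S4, S5 (every theorem of T is a theorem of S4 and S5).
K-tableau for the negation ¬(□p2 → ◇□p2):
1. ¬(□p2 → ◇□p2), w0
2. □p2, w0
3. ¬◇□p2, w0
Complete open branch: countermodel on a K-frame, so not valid in K.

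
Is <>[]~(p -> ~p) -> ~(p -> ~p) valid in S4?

Tableau for the negation ~(<>[]~(p -> ~p) -> ~(p -> ~p)):
1. ~(<>[]~(p -> ~p) -> ~(p -> ~p)), w0
2. <>[]~(p -> ~p), w0   [~->-rule on 1]
3. p -> ~p, w0   [~->-rule on 1]
4. ~p, w0   [->-rule on 3 (branches; this branch)]
5. []~(p -> ~p), w1   [<>-rule on 2: fresh world w1, w0Rw1]
6. ~(p -> ~p), w1   [[]-rule on 5 via w1Rw1]
7. p, w1   [~->-rule on 6]
Accessibility: w0Rw0, w0Rw1, w1Rw1
The negation has an open branch (countermodel exists).

No, not valid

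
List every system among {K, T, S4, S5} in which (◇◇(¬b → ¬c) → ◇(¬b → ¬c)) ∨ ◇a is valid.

S4, S5

T-tableau for the negation ¬((◇◇(¬b → ¬c) → ◇(¬b → ¬c)) ∨ ◇a):
1. ¬((◇◇(¬b → ¬c) → ◇(¬b → ¬c)) ∨ ◇a), u
2. ¬(◇◇(¬b → ¬c) → ◇(¬b → ¬c)), u   [¬∨-rule on 1]
3. ¬◇a, u   [¬∨-rule on 1]
4. ◇◇(¬b → ¬c), u   [¬→-rule on 2]
5. ¬◇(¬b → ¬c), u   [¬→-rule on 2]
6. ¬a, u   [¬◇-rule on 3 via uRu]
7. ¬(¬b → ¬c), u   [¬◇-rule on 5 via uRu]
8. ¬b, u   [¬→-rule on 7]
9. c, u   [¬→-rule on 7]
10. ◇(¬b → ¬c), v   [◇-rule on 4: fresh world v, uRv]
11. ¬a, v   [¬◇-rule on 3 via uRv]
12. ¬(¬b → ¬c), v   [¬◇-rule on 5 via uRv]
13. ¬b, v   [¬→-rule on 12]
14. c, v   [¬→-rule on 12]
15. ¬b → ¬c, w   [◇-rule on 10: fresh world w, vRw]
16. ¬c, w   [→-rule on 15 (branches; this branch)]
Accessibility: uRu, uRv, vRv, vRw, wRw
Complete open branch: countermodel on a T-frame, so not valid in T, nor in K (the same frame is also a K-frame).
S4-tableau for the negation ¬((◇◇(¬b → ¬c) → ◇(¬b → ¬c)) ∨ ◇a):
1. ¬((◇◇(¬b → ¬c) → ◇(¬b → ¬c)) ∨ ◇a), u
2. ¬(◇◇(¬b → ¬c) → ◇(¬b → ¬c)), u   [¬∨-rule on 1]
3. ¬◇a, u   [¬∨-rule on 1]
4. ◇◇(¬b → ¬c), u   [¬→-rule on 2]
5. ¬◇(¬b → ¬c), u   [¬→-rule on 2]
6. ¬a, u   [¬◇-rule on 3 via uRu]
7. ¬(¬b → ¬c), u   [¬◇-rule on 5 via uRu]
8. ¬b, u   [¬→-rule on 7]
9. c, u   [¬→-rule on 7]
10. ◇(¬b → ¬c), v   [◇-rule on 4: fresh world v, uRv]
11. ¬a, v   [¬◇-rule on 3 via uRv]
12. ¬(¬b → ¬c), v   [¬◇-rule on 5 via uRv]
13. ¬b, v   [¬→-rule on 12]
14. c, v   [¬→-rule on 12]
15. ¬b → ¬c, w   [◇-rule on 10: fresh world w, vRw]
16. ¬a, w   [¬◇-rule on 3 via uRw]
17. ¬(¬b → ¬c), w   [¬◇-rule on 5 via uRw]
18. ¬b, w   [¬→-rule on 17]
19. c, w   [¬→-rule on 17]
20. ¬c, w   [→-rule on 15 (branches; this branch)]
Accessibility: uRu, uRv, uRw, vRv, vRw, wRw
Branch closes: c and ¬c both at w.
Every branch closes (one shown): valid in S4, hence also in S5 (every theorem of S4 is a theorem of S5).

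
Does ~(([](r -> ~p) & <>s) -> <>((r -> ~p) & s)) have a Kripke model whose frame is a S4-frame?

Unsatisfiable (every branch closes)

1. ~(([](r -> ~p) & <>s) -> <>((r -> ~p) & s)), w0
2. [](r -> ~p) & <>s, w0
3. ~<>((r -> ~p) & s), w0
4. [](r -> ~p), w0
5. <>s, w0
6. ~((r -> ~p) & s), w0
7. r -> ~p, w0
8. ~s, w0
9. ~p, w0
10. s, w1
11. ~((r -> ~p) & s), w1
12. r -> ~p, w1
13. ~(r -> ~p), w1
14. r, w1
15. p, w1
16. ~p, w1
Accessibility: w0Rw0, w0Rw1, w1Rw1
Branch closes: p and ~p both at w1.
Every branch closes; the branch above is one of them.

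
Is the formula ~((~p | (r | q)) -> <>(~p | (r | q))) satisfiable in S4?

Unsatisfiable (every branch closes)

1. ~((~p | (r | q)) -> <>(~p | (r | q))), 0
2. ~p | (r | q), 0
3. ~<>(~p | (r | q)), 0
4. ~(~p | (r | q)), 0
5. p, 0
6. ~(r | q), 0
7. ~r, 0
8. ~q, 0
9. r | q, 0
10. q, 0
Accessibility: 0R0
Branch closes: q and ~q both at 0.
(One branch shown.) All branches close.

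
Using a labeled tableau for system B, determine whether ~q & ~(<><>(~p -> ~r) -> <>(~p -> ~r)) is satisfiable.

1. ~q & ~(<><>(~p -> ~r) -> <>(~p -> ~r)), u
2. ~q, u
3. ~(<><>(~p -> ~r) -> <>(~p -> ~r)), u
4. <><>(~p -> ~r), u
5. ~<>(~p -> ~r), u
6. ~(~p -> ~r), u
7. ~p, u
8. r, u
9. <>(~p -> ~r), v
10. ~(~p -> ~r), v
11. ~p, v
12. r, v
13. ~p -> ~r, w
14. ~r, w
Accessibility: uRu, uRv, vRu, vRv, vRw, wRv, wRw

Yes, satisfiable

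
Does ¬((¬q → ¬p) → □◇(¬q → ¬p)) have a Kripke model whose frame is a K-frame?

1. ¬((¬q → ¬p) → □◇(¬q → ¬p)), w0
2. ¬q → ¬p, w0   [¬→-rule on 1]
3. ¬□◇(¬q → ¬p), w0   [¬→-rule on 1]
4. ¬p, w0   [→-rule on 2 (branches; this branch)]
5. ¬◇(¬q → ¬p), w1   [¬□-rule on 3: fresh world w1, w0Rw1]
Accessibility: w0Rw1

Satisfiable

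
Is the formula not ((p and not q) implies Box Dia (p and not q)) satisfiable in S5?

1. not ((p and not q) implies Box Dia (p and not q)), w0
2. p and not q, w0
3. not Box Dia (p and not q), w0
4. p, w0
5. not q, w0
6. not Dia (p and not q), w1
7. not (p and not q), w0
8. not (p and not q), w1
9. q, w0
Accessibility: w0Rw0, w0Rw1, w1Rw0, w1Rw1
Branch closes: q and not q both at w0.
(One branch shown.) All branches close.

Unsatisfiable (every branch closes)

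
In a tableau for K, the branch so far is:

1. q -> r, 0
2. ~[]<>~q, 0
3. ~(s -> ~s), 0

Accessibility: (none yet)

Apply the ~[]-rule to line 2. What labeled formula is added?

a fresh world 1 with 0R1, and ~<>~q at 1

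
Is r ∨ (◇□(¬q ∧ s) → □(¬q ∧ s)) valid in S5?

Valid

Tableau for the negation ¬(r ∨ (◇□(¬q ∧ s) → □(¬q ∧ s))):
1. ¬(r ∨ (◇□(¬q ∧ s) → □(¬q ∧ s))), u
2. ¬r, u   [¬∨-rule on 1]
3. ¬(◇□(¬q ∧ s) → □(¬q ∧ s)), u   [¬∨-rule on 1]
4. ◇□(¬q ∧ s), u   [¬→-rule on 3]
5. ¬□(¬q ∧ s), u   [¬→-rule on 3]
6. □(¬q ∧ s), v   [◇-rule on 4: fresh world v, uRv]
7. ¬q ∧ s, u   [□-rule on 6 via vRu]
8. ¬q, u   [∧-rule on 7]
9. s, u   [∧-rule on 7]
10. ¬q ∧ s, v   [□-rule on 6 via vRv]
11. ¬q, v   [∧-rule on 10]
12. s, v   [∧-rule on 10]
13. ¬(¬q ∧ s), w   [¬□-rule on 5: fresh world w, uRw]
14. ¬q ∧ s, w   [□-rule on 6 via vRw]
15. ¬q, w   [∧-rule on 14]
16. s, w   [∧-rule on 14]
17. ¬s, w   [¬∧-rule on 13 (branches; this branch)]
Accessibility: uRu, uRv, uRw, vRu, vRv, vRw, wRu, wRv, wRw
Branch closes: s and ¬s both at w.
Every branch of the negation's tableau closes; the branch above is one of them.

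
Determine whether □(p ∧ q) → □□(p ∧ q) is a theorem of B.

Not valid

Tableau for the negation ¬(□(p ∧ q) → □□(p ∧ q)):
1. ¬(□(p ∧ q) → □□(p ∧ q)), w0
2. □(p ∧ q), w0
3. ¬□□(p ∧ q), w0
4. p ∧ q, w0
5. p, w0
6. q, w0
7. ¬□(p ∧ q), w1
8. p ∧ q, w1
9. p, w1
10. q, w1
11. ¬(p ∧ q), w2
12. ¬q, w2
Accessibility: w0Rw0, w0Rw1, w1Rw0, w1Rw1, w1Rw2, w2Rw1, w2Rw2
The negation has an open branch (countermodel exists).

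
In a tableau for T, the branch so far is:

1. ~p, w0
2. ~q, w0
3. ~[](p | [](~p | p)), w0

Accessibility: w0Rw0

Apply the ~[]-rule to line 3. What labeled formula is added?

a fresh world w1 with w0Rw1, and ~(p | [](~p | p)) at w1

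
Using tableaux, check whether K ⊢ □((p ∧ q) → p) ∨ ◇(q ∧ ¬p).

Tableau for the negation ¬(□((p ∧ q) → p) ∨ ◇(q ∧ ¬p)):
1. ¬(□((p ∧ q) → p) ∨ ◇(q ∧ ¬p)), w0
2. ¬□((p ∧ q) → p), w0
3. ¬◇(q ∧ ¬p), w0
4. ¬((p ∧ q) → p), w1
5. p ∧ q, w1
6. ¬p, w1
7. p, w1
8. q, w1
Accessibility: w0Rw1
Branch closes: p and ¬p both at w1.
Every branch of the negation's tableau closes; the branch above is one of them.

Yes, valid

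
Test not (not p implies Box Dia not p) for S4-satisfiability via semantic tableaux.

Satisfiable

1. not (not p implies Box Dia not p), u
2. not p, u
3. not Box Dia not p, u
4. not Dia not p, v
5. p, v
Accessibility: uRu, uRv, vRv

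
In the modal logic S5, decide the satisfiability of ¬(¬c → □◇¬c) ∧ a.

Unsatisfiable

1. ¬(¬c → □◇¬c) ∧ a, u
2. ¬(¬c → □◇¬c), u
3. a, u
4. ¬c, u
5. ¬□◇¬c, u
6. ¬◇¬c, v
7. c, u
Accessibility: uRu, uRv, vRu, vRv
Branch closes: c and ¬c both at u.
All branches of the tableau close; one closing branch shown above.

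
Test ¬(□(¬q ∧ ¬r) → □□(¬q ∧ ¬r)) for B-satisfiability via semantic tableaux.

Satisfiable (open branch found)

1. ¬(□(¬q ∧ ¬r) → □□(¬q ∧ ¬r)), w0
2. □(¬q ∧ ¬r), w0
3. ¬□□(¬q ∧ ¬r), w0
4. ¬q ∧ ¬r, w0
5. ¬q, w0
6. ¬r, w0
7. ¬□(¬q ∧ ¬r), w1
8. ¬q ∧ ¬r, w1
9. ¬q, w1
10. ¬r, w1
11. ¬(¬q ∧ ¬r), w2
12. r, w2
Accessibility: w0Rw0, w0Rw1, w1Rw0, w1Rw1, w1Rw2, w2Rw1, w2Rw2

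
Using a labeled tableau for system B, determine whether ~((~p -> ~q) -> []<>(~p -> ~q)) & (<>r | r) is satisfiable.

1. ~((~p -> ~q) -> []<>(~p -> ~q)) & (<>r | r), u
2. ~((~p -> ~q) -> []<>(~p -> ~q)), u
3. <>r | r, u
4. ~p -> ~q, u
5. ~[]<>(~p -> ~q), u
6. r, u
7. ~q, u
8. ~<>(~p -> ~q), v
9. ~(~p -> ~q), u
10. ~p, u
11. q, u
Accessibility: uRu, uRv, vRu, vRv
Branch closes: q and ~q both at u.
(One branch shown.) All branches close.

No, unsatisfiable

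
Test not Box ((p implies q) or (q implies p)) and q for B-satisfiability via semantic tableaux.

1. not Box ((p implies q) or (q implies p)) and q, 0
2. not Box ((p implies q) or (q implies p)), 0
3. q, 0
4. not ((p implies q) or (q implies p)), 1
5. not (p implies q), 1
6. not (q implies p), 1
7. p, 1
8. not q, 1
9. q, 1
10. not p, 1
Accessibility: 0R0, 0R1, 1R0, 1R1
Branch closes: q and not q both at 1.
Every branch closes; the branch above is one of them.

Unsatisfiable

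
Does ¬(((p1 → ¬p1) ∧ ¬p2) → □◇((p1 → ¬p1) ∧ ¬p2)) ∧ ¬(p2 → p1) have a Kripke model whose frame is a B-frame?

1. ¬(((p1 → ¬p1) ∧ ¬p2) → □◇((p1 → ¬p1) ∧ ¬p2)) ∧ ¬(p2 → p1), 0
2. ¬(((p1 → ¬p1) ∧ ¬p2) → □◇((p1 → ¬p1) ∧ ¬p2)), 0
3. ¬(p2 → p1), 0
4. (p1 → ¬p1) ∧ ¬p2, 0
5. ¬□◇((p1 → ¬p1) ∧ ¬p2), 0
6. p2, 0
7. ¬p1, 0
8. p1 → ¬p1, 0
9. ¬p2, 0
Accessibility: 0R0
Branch closes: p2 and ¬p2 both at 0.
Every branch closes; the branch above is one of them.

No, unsatisfiable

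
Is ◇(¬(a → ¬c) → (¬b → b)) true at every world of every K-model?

No, not valid

Tableau for the negation ¬◇(¬(a → ¬c) → (¬b → b)):
1. ¬◇(¬(a → ¬c) → (¬b → b)), u
The negation has an open branch (countermodel exists).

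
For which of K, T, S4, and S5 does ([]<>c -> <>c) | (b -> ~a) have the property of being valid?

T, S4, S5

K-tableau for the negation ~(([]<>c -> <>c) | (b -> ~a)):
1. ~(([]<>c -> <>c) | (b -> ~a)), w0
2. ~([]<>c -> <>c), w0
3. ~(b -> ~a), w0
4. []<>c, w0
5. ~<>c, w0
6. b, w0
7. a, w0
Complete open branch: countermodel on a K-frame, so not valid in K.
T-tableau for the negation ~(([]<>c -> <>c) | (b -> ~a)):
1. ~(([]<>c -> <>c) | (b -> ~a)), w0
2. ~([]<>c -> <>c), w0
3. ~(b -> ~a), w0
4. []<>c, w0
5. ~<>c, w0
6. b, w0
7. a, w0
8. <>c, w0
9. ~c, w0
10. c, w1
11. <>c, w1
12. ~c, w1
Accessibility: w0Rw0, w0Rw1, w1Rw1
Branch closes: c and ~c both at w1.
Every branch closes (one shown): valid in T, hence also in S4, S5 (every theorem of T is a theorem of S4 and S5).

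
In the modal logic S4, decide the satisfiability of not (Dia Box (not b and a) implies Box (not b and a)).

Satisfiable (open branch found)

1. not (Dia Box (not b and a) implies Box (not b and a)), 0
2. Dia Box (not b and a), 0   [neg-implies-rule on 1]
3. not Box (not b and a), 0   [neg-implies-rule on 1]
4. Box (not b and a), 1   [Dia-rule on 2: fresh world 1, 0R1]
5. not b and a, 1   [Box-rule on 4 via 1R1]
6. not b, 1   [and-rule on 5]
7. a, 1   [and-rule on 5]
8. not (not b and a), 2   [neg-Box-rule on 3: fresh world 2, 0R2]
9. not a, 2   [neg-and-rule on 8 (branches; this branch)]
Accessibility: 0R0, 0R1, 0R2, 1R1, 2R2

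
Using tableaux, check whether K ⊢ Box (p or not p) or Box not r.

Tableau for the negation not (Box (p or not p) or Box not r):
1. not (Box (p or not p) or Box not r), u
2. not Box (p or not p), u
3. not Box not r, u
4. not (p or not p), v
5. not p, v
6. p, v
Accessibility: uRv
Branch closes: p and not p both at v.
Every branch of the negation's tableau closes; the branch above is one of them.

Valid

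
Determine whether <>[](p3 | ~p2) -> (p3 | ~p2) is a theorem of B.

Tableau for the negation ~(<>[](p3 | ~p2) -> (p3 | ~p2)):
1. ~(<>[](p3 | ~p2) -> (p3 | ~p2)), 0
2. <>[](p3 | ~p2), 0
3. ~(p3 | ~p2), 0
4. ~p3, 0
5. p2, 0
6. [](p3 | ~p2), 1
7. p3 | ~p2, 0
8. p3 | ~p2, 1
9. ~p2, 0
Accessibility: 0R0, 0R1, 1R0, 1R1
Branch closes: p2 and ~p2 both at 0.
Every branch of the negation's tableau closes; the branch above is one of them.

Valid in B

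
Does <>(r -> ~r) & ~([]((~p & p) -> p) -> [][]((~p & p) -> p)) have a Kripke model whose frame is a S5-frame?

Unsatisfiable

1. <>(r -> ~r) & ~([]((~p & p) -> p) -> [][]((~p & p) -> p)), u
2. <>(r -> ~r), u
3. ~([]((~p & p) -> p) -> [][]((~p & p) -> p)), u
4. []((~p & p) -> p), u
5. ~[][]((~p & p) -> p), u
6. (~p & p) -> p, u
7. ~(~p & p), u
8. ~p, u
9. r -> ~r, v
10. (~p & p) -> p, v
11. ~r, v
12. ~(~p & p), v
13. ~p, v
14. ~[]((~p & p) -> p), w
15. (~p & p) -> p, w
16. ~(~p & p), w
17. ~p, w
18. ~((~p & p) -> p), x
19. ~p & p, x
20. ~p, x
21. p, x
Accessibility: uRu, uRv, uRw, uRx, vRu, vRv, vRw, vRx, wRu, wRv, wRw, wRx, xRu, xRv, xRw, xRx
Branch closes: p and ~p both at x.
(One branch shown.) All branches close.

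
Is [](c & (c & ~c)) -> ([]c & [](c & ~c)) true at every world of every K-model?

Tableau for the negation ~([](c & (c & ~c)) -> ([]c & [](c & ~c))):
1. ~([](c & (c & ~c)) -> ([]c & [](c & ~c))), u
2. [](c & (c & ~c)), u
3. ~([]c & [](c & ~c)), u
4. ~[](c & ~c), u
5. ~(c & ~c), v
6. c & (c & ~c), v
7. c, v
8. c & ~c, v
9. ~c, v
Accessibility: uRv
Branch closes: c and ~c both at v.
Every branch of the negation's tableau closes; the branch above is one of them.

Valid in K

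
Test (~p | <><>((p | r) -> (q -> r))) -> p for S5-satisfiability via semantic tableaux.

1. (~p | <><>((p | r) -> (q -> r))) -> p, u
2. p, u
Accessibility: uRu

Satisfiable (open branch found)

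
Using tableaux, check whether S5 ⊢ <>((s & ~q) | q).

Not valid

Tableau for the negation ~<>((s & ~q) | q):
1. ~<>((s & ~q) | q), u
2. ~((s & ~q) | q), u   [~<>-rule on 1 via uRu]
3. ~(s & ~q), u   [~|-rule on 2]
4. ~q, u   [~|-rule on 2]
5. ~s, u   [~&-rule on 3 (branches; this branch)]
Accessibility: uRu
The negation has an open branch (countermodel exists).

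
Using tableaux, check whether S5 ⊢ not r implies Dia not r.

Tableau for the negation not (not r implies Dia not r):
1. not (not r implies Dia not r), u
2. not r, u
3. not Dia not r, u
4. r, u
Accessibility: uRu
Branch closes: r and not r both at u.
All branches of the negation close; one closing branch shown above.

Yes, valid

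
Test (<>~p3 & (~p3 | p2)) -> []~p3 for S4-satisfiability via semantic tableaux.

1. (<>~p3 & (~p3 | p2)) -> []~p3, 0
2. []~p3, 0   [->-rule on 1 (branches; this branch)]
3. ~p3, 0   [[]-rule on 2 via 0R0]
Accessibility: 0R0

Satisfiable (open branch found)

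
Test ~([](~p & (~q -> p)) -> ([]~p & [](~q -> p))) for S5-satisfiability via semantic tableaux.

No, unsatisfiable

1. ~([](~p & (~q -> p)) -> ([]~p & [](~q -> p))), 0
2. [](~p & (~q -> p)), 0
3. ~([]~p & [](~q -> p)), 0
4. ~p & (~q -> p), 0
5. ~p, 0
6. ~q -> p, 0
7. ~[](~q -> p), 0
8. q, 0
9. ~(~q -> p), 1
10. ~q, 1
11. ~p, 1
12. ~p & (~q -> p), 1
13. ~q -> p, 1
14. p, 1
Accessibility: 0R0, 0R1, 1R0, 1R1
Branch closes: p and ~p both at 1.
(One branch shown.) All branches close.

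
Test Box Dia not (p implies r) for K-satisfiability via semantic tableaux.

Yes, satisfiable

1. Box Dia not (p implies r), 0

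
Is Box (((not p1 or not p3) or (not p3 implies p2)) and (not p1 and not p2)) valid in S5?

Tableau for the negation not Box (((not p1 or not p3) or (not p3 implies p2)) and (not p1 and not p2)):
1. not Box (((not p1 or not p3) or (not p3 implies p2)) and (not p1 and not p2)), w0
2. not (((not p1 or not p3) or (not p3 implies p2)) and (not p1 and not p2)), w1
3. not (not p1 and not p2), w1
4. p2, w1
Accessibility: w0Rw0, w0Rw1, w1Rw0, w1Rw1
The negation has an open branch (countermodel exists).

Invalid (countermodel exists)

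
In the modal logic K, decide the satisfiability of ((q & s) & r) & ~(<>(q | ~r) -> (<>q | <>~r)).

1. ((q & s) & r) & ~(<>(q | ~r) -> (<>q | <>~r)), u
2. (q & s) & r, u
3. ~(<>(q | ~r) -> (<>q | <>~r)), u
4. q & s, u
5. r, u
6. <>(q | ~r), u
7. ~(<>q | <>~r), u
8. q, u
9. s, u
10. ~<>q, u
11. ~<>~r, u
12. q | ~r, v
13. ~q, v
14. r, v
15. ~r, v
Accessibility: uRv
Branch closes: r and ~r both at v.
All branches of the tableau close; one closing branch shown above.

No, unsatisfiable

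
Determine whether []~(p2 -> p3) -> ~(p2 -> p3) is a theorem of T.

Tableau for the negation ~([]~(p2 -> p3) -> ~(p2 -> p3)):
1. ~([]~(p2 -> p3) -> ~(p2 -> p3)), u
2. []~(p2 -> p3), u   [~->-rule on 1]
3. p2 -> p3, u   [~->-rule on 1]
4. ~(p2 -> p3), u   [[]-rule on 2 via uRu]
5. p2, u   [~->-rule on 4]
6. ~p3, u   [~->-rule on 4]
7. p3, u   [->-rule on 3 (branches; this branch)]
Accessibility: uRu
Branch closes: p3 and ~p3 both at u.
All branches of the negation close; one closing branch shown above.

Valid in T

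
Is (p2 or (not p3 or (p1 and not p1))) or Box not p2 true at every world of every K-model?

Tableau for the negation not ((p2 or (not p3 or (p1 and not p1))) or Box not p2):
1. not ((p2 or (not p3 or (p1 and not p1))) or Box not p2), u
2. not (p2 or (not p3 or (p1 and not p1))), u
3. not Box not p2, u
4. not p2, u
5. not (not p3 or (p1 and not p1)), u
6. p3, u
7. not (p1 and not p1), u
8. p1, u
9. p2, v
Accessibility: uRv
The negation has an open branch (countermodel exists).

No, not valid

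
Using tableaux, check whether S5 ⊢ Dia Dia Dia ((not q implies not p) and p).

Not valid

Tableau for the negation not Dia Dia Dia ((not q implies not p) and p):
1. not Dia Dia Dia ((not q implies not p) and p), w0
2. not Dia Dia ((not q implies not p) and p), w0   [neg-Dia-rule on 1 via w0Rw0]
3. not Dia ((not q implies not p) and p), w0   [neg-Dia-rule on 2 via w0Rw0]
4. not ((not q implies not p) and p), w0   [neg-Dia-rule on 3 via w0Rw0]
5. not p, w0   [neg-and-rule on 4 (branches; this branch)]
Accessibility: w0Rw0
The negation has an open branch (countermodel exists).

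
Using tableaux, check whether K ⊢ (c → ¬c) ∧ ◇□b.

Invalid (countermodel exists)

Tableau for the negation ¬((c → ¬c) ∧ ◇□b):
1. ¬((c → ¬c) ∧ ◇□b), u
2. ¬◇□b, u   [¬∧-rule on 1 (branches; this branch)]
The negation has an open branch (countermodel exists).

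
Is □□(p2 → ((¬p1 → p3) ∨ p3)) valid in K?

Invalid (countermodel exists)

Tableau for the negation ¬□□(p2 → ((¬p1 → p3) ∨ p3)):
1. ¬□□(p2 → ((¬p1 → p3) ∨ p3)), 0
2. ¬□(p2 → ((¬p1 → p3) ∨ p3)), 1
3. ¬(p2 → ((¬p1 → p3) ∨ p3)), 2
4. p2, 2
5. ¬((¬p1 → p3) ∨ p3), 2
6. ¬(¬p1 → p3), 2
7. ¬p3, 2
8. ¬p1, 2
Accessibility: 0R1, 1R2
The negation has an open branch (countermodel exists).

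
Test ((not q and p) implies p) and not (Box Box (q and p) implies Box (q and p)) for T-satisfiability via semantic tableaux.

No, unsatisfiable

1. ((not q and p) implies p) and not (Box Box (q and p) implies Box (q and p)), 0
2. (not q and p) implies p, 0
3. not (Box Box (q and p) implies Box (q and p)), 0
4. Box Box (q and p), 0
5. not Box (q and p), 0
6. Box (q and p), 0
7. q and p, 0
8. q, 0
9. p, 0
10. not (not q and p), 0
11. not (q and p), 1
12. Box (q and p), 1
13. q and p, 1
14. q, 1
15. p, 1
16. not p, 1
Accessibility: 0R0, 0R1, 1R1
Branch closes: p and not p both at 1.
Every branch closes; the branch above is one of them.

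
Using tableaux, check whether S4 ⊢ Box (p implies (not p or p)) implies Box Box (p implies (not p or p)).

Valid

Tableau for the negation not (Box (p implies (not p or p)) implies Box Box (p implies (not p or p))):
1. not (Box (p implies (not p or p)) implies Box Box (p implies (not p or p))), u
2. Box (p implies (not p or p)), u
3. not Box Box (p implies (not p or p)), u
4. p implies (not p or p), u
5. not p or p, u
6. p, u
7. not Box (p implies (not p or p)), v
8. p implies (not p or p), v
9. not p or p, v
10. p, v
11. not (p implies (not p or p)), w
12. p, w
13. not (not p or p), w
14. not p, w
Accessibility: uRu, uRv, uRw, vRv, vRw, wRw
Branch closes: p and not p both at w.
All branches of the negation close; one closing branch shown above.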